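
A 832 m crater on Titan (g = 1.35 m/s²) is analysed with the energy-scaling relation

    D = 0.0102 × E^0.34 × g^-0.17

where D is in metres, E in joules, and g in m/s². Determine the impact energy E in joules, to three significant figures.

E ≈ 3.24 × 10^14 J

Rearranging: E = [D / (0.0102 · g^-0.17)]^(1/0.34).
g^-0.17 = 1.35^-0.17 = 0.9503
D / (0.0102 × 0.9503) = 832 / (9.693 × 10^-3) = 8.584 × 10^4
E = (8.584 × 10^4)^2.9412 = 3.243 × 10^14 J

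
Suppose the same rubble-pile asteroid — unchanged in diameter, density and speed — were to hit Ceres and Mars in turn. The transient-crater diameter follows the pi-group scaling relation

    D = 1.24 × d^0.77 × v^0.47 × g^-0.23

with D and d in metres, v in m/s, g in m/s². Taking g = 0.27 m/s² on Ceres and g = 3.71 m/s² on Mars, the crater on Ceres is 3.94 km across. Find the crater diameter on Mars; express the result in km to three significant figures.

D ≈ 2.16 km

All impactor-dependent factors cancel in the ratio, leaving D_Mars/D_Ceres = (g_Mars/g_Ceres)^-0.23.
(3.71/0.27)^-0.23 = 13.74^-0.23 = 0.5473
D_Mars = 0.5473 × 3.94 km = 2.16 km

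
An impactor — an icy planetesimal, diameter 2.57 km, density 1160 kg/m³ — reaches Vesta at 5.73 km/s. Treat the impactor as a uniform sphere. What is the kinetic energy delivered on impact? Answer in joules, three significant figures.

d = 2570 m; v = 5730 m/s.
Mass m = (π/6) ρ d³ = (π/6) × 1160 × (2570)³ = 1.031 × 10^13 kg
E = ½ m v² = 0.5 × 1.031 × 10^13 × (5730)² = 1.693 × 10^20 J

E ≈ 1.69 × 10^20 J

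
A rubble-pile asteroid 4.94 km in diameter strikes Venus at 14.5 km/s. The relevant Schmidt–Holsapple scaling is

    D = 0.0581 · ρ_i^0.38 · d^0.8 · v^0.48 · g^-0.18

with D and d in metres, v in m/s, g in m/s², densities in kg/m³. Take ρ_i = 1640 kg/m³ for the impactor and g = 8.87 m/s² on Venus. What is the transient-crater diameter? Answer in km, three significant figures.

D ≈ 58.6 km

In SI units: d = 4940 m, v = 14500 m/s.
ρ_i^0.38 = 1640^0.38 = 16.66
d^0.8 = 4940^0.8 = 901.5
v^0.48 = 14500^0.48 = 99.42
g^-0.18 = 8.87^-0.18 = 0.6751
D = 0.0581 × 16.66 × 901.5 × 99.42 × 0.6751 = 58568 m
   = 58.57 km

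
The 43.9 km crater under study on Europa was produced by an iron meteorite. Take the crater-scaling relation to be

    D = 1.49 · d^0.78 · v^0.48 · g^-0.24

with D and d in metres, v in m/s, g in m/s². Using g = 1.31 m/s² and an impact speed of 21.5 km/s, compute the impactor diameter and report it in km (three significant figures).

d ≈ 1.26 km

Rearranging for d: d = [D / (1.49 · 21500^0.48 · 1.31^-0.24)]^(1/0.78).
D = 43900 m.
21500^0.48 = 120.1
1.31^-0.24 = 0.9372
Denominator = 1.49 × 120.1 × 0.9372 = 167.7
D / 167.7 = 43900 / 167.7 = 261.8
d = 261.8^(1/0.78) = 261.8^1.2821 = 1259 m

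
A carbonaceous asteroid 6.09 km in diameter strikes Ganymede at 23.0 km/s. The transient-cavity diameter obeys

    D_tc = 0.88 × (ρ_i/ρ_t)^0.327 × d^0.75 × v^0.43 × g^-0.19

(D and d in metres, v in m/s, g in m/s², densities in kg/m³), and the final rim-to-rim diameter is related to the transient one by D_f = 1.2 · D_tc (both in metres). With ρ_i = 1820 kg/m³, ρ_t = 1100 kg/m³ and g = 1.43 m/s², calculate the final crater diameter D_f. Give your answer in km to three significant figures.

In SI: d = 6090 m, v = 23000 m/s.
(ρ_i/ρ_t)^0.327 = (1820/1100)^0.327 = 1.179
d^0.75 = 6090^0.75 = 689.4
v^0.43 = 23000^0.43 = 75.08
g^-0.19 = 1.43^-0.19 = 0.9343
D_tc = 0.88 × 1.179 × 689.4 × 75.08 × 0.9343 = 50170 m
D_f = 1.2 × 50170 = 60204 m
     = 60.20 km

D_f ≈ 60.2 km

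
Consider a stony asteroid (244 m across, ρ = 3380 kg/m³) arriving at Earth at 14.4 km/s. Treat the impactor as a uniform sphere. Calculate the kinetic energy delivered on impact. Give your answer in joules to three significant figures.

v = 14400 m/s.
Mass m = (π/6) ρ d³ = (π/6) × 3380 × (244)³ = 2.571 × 10^10 kg
E = ½ m v² = 0.5 × 2.571 × 10^10 × (14400)² = 2.666 × 10^18 J

E ≈ 2.67 × 10^18 J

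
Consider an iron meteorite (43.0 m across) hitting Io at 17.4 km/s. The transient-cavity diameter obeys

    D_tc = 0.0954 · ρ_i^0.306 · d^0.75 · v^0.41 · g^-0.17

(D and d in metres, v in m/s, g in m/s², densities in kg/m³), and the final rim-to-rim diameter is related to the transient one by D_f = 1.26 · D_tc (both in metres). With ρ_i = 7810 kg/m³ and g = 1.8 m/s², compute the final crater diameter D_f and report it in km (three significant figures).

v = 17400 m/s.
ρ_i^0.306 = 7810^0.306 = 15.53
d^0.75 = 43^0.75 = 16.79
v^0.41 = 17400^0.41 = 54.78
g^-0.17 = 1.8^-0.17 = 0.9049
D_tc = 0.0954 × 15.53 × 16.79 × 54.78 × 0.9049 = 1233 m
D_f = 1.26 × 1233 = 1554 m
     = 1.554 km

D_f ≈ 1.55 km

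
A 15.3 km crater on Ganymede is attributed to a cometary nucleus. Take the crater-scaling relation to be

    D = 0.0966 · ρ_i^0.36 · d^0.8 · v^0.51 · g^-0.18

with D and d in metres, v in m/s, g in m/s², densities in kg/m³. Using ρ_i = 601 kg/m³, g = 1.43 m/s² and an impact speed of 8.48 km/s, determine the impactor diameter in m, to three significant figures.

Rearranging for d: d = [D / (0.0966 · 601^0.36 · 8480^0.51 · 1.43^-0.18)]^(1/0.8).
D = 15300 m.
601^0.36 = 10.01
8480^0.51 = 100.8
1.43^-0.18 = 0.9376
Denominator = 0.0966 × 10.01 × 100.8 × 0.9376 = 91.39
D / 91.39 = 15300 / 91.39 = 167.4
d = 167.4^(1/0.8) = 167.4^1.25 = 602.1 m

d ≈ 602 m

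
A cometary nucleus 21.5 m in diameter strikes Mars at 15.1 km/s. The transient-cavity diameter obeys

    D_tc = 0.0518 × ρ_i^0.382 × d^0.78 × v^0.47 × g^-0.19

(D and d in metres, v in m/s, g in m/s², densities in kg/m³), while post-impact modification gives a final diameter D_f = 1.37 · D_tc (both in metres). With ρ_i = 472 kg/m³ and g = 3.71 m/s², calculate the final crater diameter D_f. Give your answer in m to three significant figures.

v = 15100 m/s.
ρ_i^0.382 = 472^0.382 = 10.51
d^0.78 = 21.5^0.78 = 10.95
v^0.47 = 15100^0.47 = 92.07
g^-0.19 = 3.71^-0.19 = 0.7795
D_tc = 0.0518 × 10.51 × 10.95 × 92.07 × 0.7795 = 427.8 m
D_f = 1.37 × 427.8 = 586.1 m

D_f ≈ 586 m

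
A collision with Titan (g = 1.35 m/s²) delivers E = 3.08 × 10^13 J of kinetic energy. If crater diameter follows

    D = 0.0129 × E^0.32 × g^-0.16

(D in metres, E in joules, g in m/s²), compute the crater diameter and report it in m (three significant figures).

D ≈ 255 m

E^0.32 = (3.08 × 10^13)^0.32 = 2.072 × 10^4
g^-0.16 = 1.35^-0.16 = 0.9531
D = 0.0129 × 2.072 × 10^4 × 0.9531 = 254.8 m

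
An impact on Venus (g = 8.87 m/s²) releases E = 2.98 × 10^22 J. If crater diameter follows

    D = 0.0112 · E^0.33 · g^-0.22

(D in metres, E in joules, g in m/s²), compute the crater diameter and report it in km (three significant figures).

E^0.33 = (2.98 × 10^22)^0.33 = 2.609 × 10^7
g^-0.22 = 8.87^-0.22 = 0.6187
D = 0.0112 × 2.609 × 10^7 × 0.6187 = 1.808 × 10^5 m
   = 180.8 km

D ≈ 181 km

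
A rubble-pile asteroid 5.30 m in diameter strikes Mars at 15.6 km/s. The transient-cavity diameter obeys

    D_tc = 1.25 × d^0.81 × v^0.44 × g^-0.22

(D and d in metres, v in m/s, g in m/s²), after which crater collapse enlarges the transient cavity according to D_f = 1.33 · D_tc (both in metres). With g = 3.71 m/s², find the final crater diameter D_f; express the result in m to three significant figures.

D_f ≈ 337 m

v = 15600 m/s.
d^0.81 = 5.3^0.81 = 3.861
v^0.44 = 15600^0.44 = 69.98
g^-0.22 = 3.71^-0.22 = 0.7494
D_tc = 1.25 × 3.861 × 69.98 × 0.7494 = 253.1 m
D_f = 1.33 × 253.1 = 336.6 m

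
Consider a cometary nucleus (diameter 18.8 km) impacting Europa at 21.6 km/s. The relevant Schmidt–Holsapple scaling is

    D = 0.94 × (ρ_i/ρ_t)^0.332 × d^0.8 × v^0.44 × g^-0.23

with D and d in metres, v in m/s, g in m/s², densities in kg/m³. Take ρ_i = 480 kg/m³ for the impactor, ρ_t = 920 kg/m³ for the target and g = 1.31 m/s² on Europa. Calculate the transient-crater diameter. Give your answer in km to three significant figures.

In SI units: d = 18800 m, v = 21600 m/s.
(ρ_i/ρ_t)^0.332 = (480/920)^0.332 = 0.8057
d^0.8 = 18800^0.8 = 2626
v^0.44 = 21600^0.44 = 80.75
g^-0.23 = 1.31^-0.23 = 0.9398
D = 0.94 × 0.8057 × 2626 × 80.75 × 0.9398 = 1.509 × 10^5 m
   = 150.9 km

D ≈ 151 km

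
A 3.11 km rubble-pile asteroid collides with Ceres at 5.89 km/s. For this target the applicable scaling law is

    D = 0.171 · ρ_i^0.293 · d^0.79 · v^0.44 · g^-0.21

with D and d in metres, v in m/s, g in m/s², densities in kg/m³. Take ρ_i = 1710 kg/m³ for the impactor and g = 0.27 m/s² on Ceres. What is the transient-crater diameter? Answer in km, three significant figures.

In SI units: d = 3110 m, v = 5890 m/s.
ρ_i^0.293 = 1710^0.293 = 8.857
d^0.79 = 3110^0.79 = 574.5
v^0.44 = 5890^0.44 = 45.59
g^-0.21 = 0.27^-0.21 = 1.316
D = 0.171 × 8.857 × 574.5 × 45.59 × 1.316 = 52203 m
   = 52.20 km

D ≈ 52.2 km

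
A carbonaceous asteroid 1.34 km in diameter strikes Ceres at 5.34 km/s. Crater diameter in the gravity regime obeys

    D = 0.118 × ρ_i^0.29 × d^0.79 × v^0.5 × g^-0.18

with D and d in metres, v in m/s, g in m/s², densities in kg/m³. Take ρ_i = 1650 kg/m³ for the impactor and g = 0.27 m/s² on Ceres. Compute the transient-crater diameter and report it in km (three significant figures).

D ≈ 27.6 km

In SI units: d = 1340 m, v = 5340 m/s.
ρ_i^0.29 = 1650^0.29 = 8.572
d^0.79 = 1340^0.79 = 295.4
v^0.5 = 5340^0.5 = 73.08
g^-0.18 = 0.27^-0.18 = 1.266
D = 0.118 × 8.572 × 295.4 × 73.08 × 1.266 = 27644 m
   = 27.64 km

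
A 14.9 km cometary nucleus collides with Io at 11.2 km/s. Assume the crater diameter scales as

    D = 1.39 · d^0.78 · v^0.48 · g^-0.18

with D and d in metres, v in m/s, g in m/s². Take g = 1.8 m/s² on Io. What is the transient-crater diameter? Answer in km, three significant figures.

D ≈ 198 km

In SI units: d = 14900 m, v = 11200 m/s.
d^0.78 = 14900^0.78 = 1799
v^0.48 = 11200^0.48 = 87.83
g^-0.18 = 1.8^-0.18 = 0.8996
D = 1.39 × 1799 × 87.83 × 0.8996 = 1.976 × 10^5 m
   = 197.6 km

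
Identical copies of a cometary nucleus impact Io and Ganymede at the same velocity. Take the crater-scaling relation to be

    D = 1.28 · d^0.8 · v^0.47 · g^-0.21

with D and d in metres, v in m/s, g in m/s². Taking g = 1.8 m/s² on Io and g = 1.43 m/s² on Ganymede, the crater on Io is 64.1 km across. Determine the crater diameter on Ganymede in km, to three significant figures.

All impactor-dependent factors cancel in the ratio, leaving D_Ganymede/D_Io = (g_Ganymede/g_Io)^-0.21.
(1.43/1.8)^-0.21 = 0.7944^-0.21 = 1.050
D_Ganymede = 1.050 × 64.1 km = 67.3 km

D ≈ 67.3 km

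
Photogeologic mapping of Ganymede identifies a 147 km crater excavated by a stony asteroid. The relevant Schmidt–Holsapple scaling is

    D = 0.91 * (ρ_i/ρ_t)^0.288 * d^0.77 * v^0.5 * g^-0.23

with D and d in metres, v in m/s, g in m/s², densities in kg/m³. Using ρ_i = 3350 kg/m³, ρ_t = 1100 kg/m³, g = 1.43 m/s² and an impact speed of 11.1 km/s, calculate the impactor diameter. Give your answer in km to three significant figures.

Rearranging for d: d = [D / (0.91 · (3350/1100)^0.288 · 11100^0.5 · 1.43^-0.23)]^(1/0.77).
D = 147000 m.
(3350/1100)^0.288 = 1.378
11100^0.5 = 105.4
1.43^-0.23 = 0.9210
Denominator = 0.91 × 1.378 × 105.4 × 0.9210 = 121.7
D / 121.7 = 147000 / 121.7 = 1208
d = 1208^(1/0.77) = 1208^1.2987 = 10062 m

d ≈ 10.1 km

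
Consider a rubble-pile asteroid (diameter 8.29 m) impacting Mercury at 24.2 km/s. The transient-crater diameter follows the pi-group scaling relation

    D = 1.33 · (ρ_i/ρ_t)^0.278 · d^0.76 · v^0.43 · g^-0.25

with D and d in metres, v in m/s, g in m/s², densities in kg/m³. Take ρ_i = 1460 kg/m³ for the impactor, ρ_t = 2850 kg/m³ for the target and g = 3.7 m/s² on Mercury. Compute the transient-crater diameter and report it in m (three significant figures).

In SI units: v = 24200 m/s.
(ρ_i/ρ_t)^0.278 = (1460/2850)^0.278 = 0.8303
d^0.76 = 8.29^0.76 = 4.990
v^0.43 = 24200^0.43 = 76.74
g^-0.25 = 3.7^-0.25 = 0.7210
D = 1.33 × 0.8303 × 4.990 × 76.74 × 0.7210 = 304.9 m

D ≈ 305 m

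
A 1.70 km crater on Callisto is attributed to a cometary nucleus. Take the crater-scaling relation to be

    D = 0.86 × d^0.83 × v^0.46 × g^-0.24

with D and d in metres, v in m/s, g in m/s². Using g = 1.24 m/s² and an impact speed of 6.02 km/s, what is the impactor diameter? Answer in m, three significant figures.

Rearranging for d: d = [D / (0.86 · 6020^0.46 · 1.24^-0.24)]^(1/0.83).
D = 1700 m.
6020^0.46 = 54.78
1.24^-0.24 = 0.9497
Denominator = 0.86 × 54.78 × 0.9497 = 44.74
D / 44.74 = 1700 / 44.74 = 38.00
d = 38.00^(1/0.83) = 38.00^1.2048 = 80.04 m

d ≈ 80.0 m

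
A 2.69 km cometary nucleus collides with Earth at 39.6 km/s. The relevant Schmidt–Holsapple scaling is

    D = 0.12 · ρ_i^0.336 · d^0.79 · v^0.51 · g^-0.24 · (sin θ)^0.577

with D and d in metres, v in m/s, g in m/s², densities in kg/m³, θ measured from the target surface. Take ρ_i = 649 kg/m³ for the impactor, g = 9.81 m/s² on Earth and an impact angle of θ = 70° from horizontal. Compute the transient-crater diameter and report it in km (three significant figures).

D ≈ 66.8 km

In SI units: d = 2690 m, v = 39600 m/s.
ρ_i^0.336 = 649^0.336 = 8.809
d^0.79 = 2690^0.79 = 512.3
v^0.51 = 39600^0.51 = 221.2
g^-0.24 = 9.81^-0.24 = 0.5781
(sin 70°)^0.577 = 0.9397^0.577 = 0.9647
D = 0.12 × 8.809 × 512.3 × 221.2 × 0.5781 × 0.9647 = 66806 m
   = 66.81 km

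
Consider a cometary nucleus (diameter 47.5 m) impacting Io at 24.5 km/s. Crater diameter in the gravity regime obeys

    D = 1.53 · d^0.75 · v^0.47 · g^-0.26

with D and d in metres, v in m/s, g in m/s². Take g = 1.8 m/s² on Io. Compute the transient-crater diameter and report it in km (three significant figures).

In SI units: v = 24500 m/s.
d^0.75 = 47.5^0.75 = 18.09
v^0.47 = 24500^0.47 = 115.6
g^-0.26 = 1.8^-0.26 = 0.8583
D = 1.53 × 18.09 × 115.6 × 0.8583 = 2746 m
   = 2.746 km

D ≈ 2.75 km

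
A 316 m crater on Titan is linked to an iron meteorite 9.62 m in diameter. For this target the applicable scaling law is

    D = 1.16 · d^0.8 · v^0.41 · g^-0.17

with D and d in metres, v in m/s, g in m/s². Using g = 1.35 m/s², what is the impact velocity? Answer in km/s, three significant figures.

Rearranging for v: v = [D / (1.16 · 9.62^0.8 · 1.35^-0.17)]^(1/0.41).
9.62^0.8 = 6.117
1.35^-0.17 = 0.9503
Denominator = 1.16 × 6.117 × 0.9503 = 6.743
D / 6.743 = 316 / 6.743 = 46.86
v = 46.86^(1/0.41) = 46.86^2.439 = 11887 m/s

v ≈ 11.9 km/s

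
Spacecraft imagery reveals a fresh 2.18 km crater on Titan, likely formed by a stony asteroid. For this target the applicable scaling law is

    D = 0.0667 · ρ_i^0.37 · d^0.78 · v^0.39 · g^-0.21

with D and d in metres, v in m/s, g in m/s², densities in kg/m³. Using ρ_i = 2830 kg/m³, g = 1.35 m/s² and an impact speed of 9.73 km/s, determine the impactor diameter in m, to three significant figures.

d ≈ 155 m

Rearranging for d: d = [D / (0.0667 · 2830^0.37 · 9730^0.39 · 1.35^-0.21)]^(1/0.78).
D = 2180 m.
2830^0.37 = 18.93
9730^0.39 = 35.92
1.35^-0.21 = 0.9389
Denominator = 0.0667 × 18.93 × 35.92 × 0.9389 = 42.58
D / 42.58 = 2180 / 42.58 = 51.20
d = 51.20^(1/0.78) = 51.20^1.2821 = 155.4 m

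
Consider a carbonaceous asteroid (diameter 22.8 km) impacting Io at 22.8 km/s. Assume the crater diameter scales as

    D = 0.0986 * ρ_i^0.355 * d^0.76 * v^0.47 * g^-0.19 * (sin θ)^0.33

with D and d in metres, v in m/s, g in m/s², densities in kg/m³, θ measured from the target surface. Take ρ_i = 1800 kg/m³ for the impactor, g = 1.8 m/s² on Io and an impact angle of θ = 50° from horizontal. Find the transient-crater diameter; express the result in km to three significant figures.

D ≈ 265 km

In SI units: d = 22800 m, v = 22800 m/s.
ρ_i^0.355 = 1800^0.355 = 14.31
d^0.76 = 22800^0.76 = 2051
v^0.47 = 22800^0.47 = 111.7
g^-0.19 = 1.8^-0.19 = 0.8943
(sin 50°)^0.33 = 0.7660^0.33 = 0.9158
D = 0.0986 × 14.31 × 2051 × 111.7 × 0.8943 × 0.9158 = 2.647 × 10^5 m
   = 264.7 km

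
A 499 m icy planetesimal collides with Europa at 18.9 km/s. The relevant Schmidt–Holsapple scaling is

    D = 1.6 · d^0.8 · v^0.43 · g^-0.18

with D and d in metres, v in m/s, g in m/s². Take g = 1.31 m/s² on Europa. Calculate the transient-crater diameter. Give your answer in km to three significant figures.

In SI units: v = 18900 m/s.
d^0.8 = 499^0.8 = 144.0
v^0.43 = 18900^0.43 = 69.00
g^-0.18 = 1.31^-0.18 = 0.9526
D = 1.6 × 144.0 × 69.00 × 0.9526 = 15144 m
   = 15.14 km

D ≈ 15.1 km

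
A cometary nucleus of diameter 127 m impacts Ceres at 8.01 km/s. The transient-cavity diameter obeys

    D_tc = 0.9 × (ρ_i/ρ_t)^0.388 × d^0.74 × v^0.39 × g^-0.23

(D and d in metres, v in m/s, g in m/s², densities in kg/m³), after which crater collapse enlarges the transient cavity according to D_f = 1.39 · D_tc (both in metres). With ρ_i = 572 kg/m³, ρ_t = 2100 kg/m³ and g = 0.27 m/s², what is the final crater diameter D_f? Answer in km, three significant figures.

D_f ≈ 1.22 km

v = 8010 m/s.
(ρ_i/ρ_t)^0.388 = (572/2100)^0.388 = 0.6037
d^0.74 = 127^0.74 = 36.04
v^0.39 = 8010^0.39 = 33.30
g^-0.23 = 0.27^-0.23 = 1.351
D_tc = 0.9 × 0.6037 × 36.04 × 33.30 × 1.351 = 880.9 m
D_f = 1.39 × 880.9 = 1224 m
     = 1.224 km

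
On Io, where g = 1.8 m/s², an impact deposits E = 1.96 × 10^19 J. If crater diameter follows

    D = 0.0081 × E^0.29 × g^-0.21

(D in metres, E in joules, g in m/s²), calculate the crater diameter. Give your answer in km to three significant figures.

E^0.29 = (1.96 × 10^19)^0.29 = 3.933 × 10^5
g^-0.21 = 1.8^-0.21 = 0.8839
D = 0.0081 × 3.933 × 10^5 × 0.8839 = 2816 m
   = 2.816 km

D ≈ 2.82 km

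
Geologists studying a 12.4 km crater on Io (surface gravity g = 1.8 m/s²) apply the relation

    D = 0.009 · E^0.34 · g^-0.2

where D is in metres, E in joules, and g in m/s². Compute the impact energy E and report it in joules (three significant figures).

Rearranging: E = [D / (0.009 · g^-0.2)]^(1/0.34).
D = 12400 m.
g^-0.2 = 1.8^-0.2 = 0.8891
D / (0.009 × 0.8891) = 12400 / (8.002 × 10^-3) = 1.550 × 10^6
E = (1.550 × 10^6)^2.9412 = 1.611 × 10^18 J

E ≈ 1.61 × 10^18 J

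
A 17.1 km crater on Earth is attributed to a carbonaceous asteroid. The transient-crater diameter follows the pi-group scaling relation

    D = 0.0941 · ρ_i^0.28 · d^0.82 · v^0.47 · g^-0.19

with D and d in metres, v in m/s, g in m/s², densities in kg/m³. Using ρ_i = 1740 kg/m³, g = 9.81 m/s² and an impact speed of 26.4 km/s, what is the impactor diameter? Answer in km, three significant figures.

Rearranging for d: d = [D / (0.0941 · 1740^0.28 · 26400^0.47 · 9.81^-0.19)]^(1/0.82).
D = 17100 m.
1740^0.28 = 8.079
26400^0.47 = 119.7
9.81^-0.19 = 0.6480
Denominator = 0.0941 × 8.079 × 119.7 × 0.6480 = 58.97
D / 58.97 = 17100 / 58.97 = 290.0
d = 290.0^(1/0.82) = 290.0^1.2195 = 1007 m

d ≈ 1.01 km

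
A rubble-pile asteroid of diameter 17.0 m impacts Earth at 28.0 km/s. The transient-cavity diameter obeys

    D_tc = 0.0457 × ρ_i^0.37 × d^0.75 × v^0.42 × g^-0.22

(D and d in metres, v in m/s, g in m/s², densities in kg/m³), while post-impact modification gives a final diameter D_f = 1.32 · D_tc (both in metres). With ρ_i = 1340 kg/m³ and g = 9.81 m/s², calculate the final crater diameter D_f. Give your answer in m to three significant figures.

D_f ≈ 324 m

v = 28000 m/s.
ρ_i^0.37 = 1340^0.37 = 14.36
d^0.75 = 17^0.75 = 8.372
v^0.42 = 28000^0.42 = 73.76
g^-0.22 = 9.81^-0.22 = 0.6051
D_tc = 0.0457 × 14.36 × 8.372 × 73.76 × 0.6051 = 245.2 m
D_f = 1.32 × 245.2 = 323.7 m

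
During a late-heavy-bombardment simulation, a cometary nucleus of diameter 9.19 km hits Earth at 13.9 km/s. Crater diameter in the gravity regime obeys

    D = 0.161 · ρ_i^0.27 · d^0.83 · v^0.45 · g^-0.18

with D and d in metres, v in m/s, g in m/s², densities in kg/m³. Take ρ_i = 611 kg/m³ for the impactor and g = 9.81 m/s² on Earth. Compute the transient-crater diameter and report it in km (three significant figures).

D ≈ 86.0 km

In SI units: d = 9190 m, v = 13900 m/s.
ρ_i^0.27 = 611^0.27 = 5.652
d^0.83 = 9190^0.83 = 1948
v^0.45 = 13900^0.45 = 73.17
g^-0.18 = 9.81^-0.18 = 0.6630
D = 0.161 × 5.652 × 1948 × 73.17 × 0.6630 = 85993 m
   = 85.99 km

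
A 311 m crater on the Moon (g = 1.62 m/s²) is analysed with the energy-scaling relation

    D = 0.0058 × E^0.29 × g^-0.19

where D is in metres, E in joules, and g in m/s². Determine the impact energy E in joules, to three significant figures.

E ≈ 2.79 × 10^16 J

Rearranging: E = [D / (0.0058 · g^-0.19)]^(1/0.29).
g^-0.19 = 1.62^-0.19 = 0.9124
D / (0.0058 × 0.9124) = 311 / (5.292 × 10^-3) = 5.877 × 10^4
E = (5.877 × 10^4)^3.4483 = 2.789 × 10^16 J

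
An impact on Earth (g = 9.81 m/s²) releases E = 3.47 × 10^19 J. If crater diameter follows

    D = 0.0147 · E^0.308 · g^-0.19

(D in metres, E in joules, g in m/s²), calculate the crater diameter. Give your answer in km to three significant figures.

D ≈ 9.94 km

E^0.308 = (3.47 × 10^19)^0.308 = 1.043 × 10^6
g^-0.19 = 9.81^-0.19 = 0.6480
D = 0.0147 × 1.043 × 10^6 × 0.6480 = 9935 m
   = 9.935 km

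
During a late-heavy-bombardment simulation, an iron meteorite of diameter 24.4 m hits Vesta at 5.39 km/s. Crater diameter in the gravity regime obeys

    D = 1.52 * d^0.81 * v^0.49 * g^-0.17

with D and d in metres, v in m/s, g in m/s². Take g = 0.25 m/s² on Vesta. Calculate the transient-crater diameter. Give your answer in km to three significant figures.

D ≈ 1.72 km

In SI units: v = 5390 m/s.
d^0.81 = 24.4^0.81 = 13.30
v^0.49 = 5390^0.49 = 67.37
g^-0.17 = 0.25^-0.17 = 1.266
D = 1.52 × 13.30 × 67.37 × 1.266 = 1724 m
   = 1.724 km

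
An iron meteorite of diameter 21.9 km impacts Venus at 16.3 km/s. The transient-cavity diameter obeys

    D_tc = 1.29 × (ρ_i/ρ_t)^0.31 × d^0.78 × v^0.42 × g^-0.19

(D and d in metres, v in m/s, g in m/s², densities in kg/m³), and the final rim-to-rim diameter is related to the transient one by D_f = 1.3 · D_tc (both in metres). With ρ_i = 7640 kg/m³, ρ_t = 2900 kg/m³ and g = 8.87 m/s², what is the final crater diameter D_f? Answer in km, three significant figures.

In SI: d = 21900 m, v = 16300 m/s.
(ρ_i/ρ_t)^0.31 = (7640/2900)^0.31 = 1.350
d^0.78 = 21900^0.78 = 2430
v^0.42 = 16300^0.42 = 58.77
g^-0.19 = 8.87^-0.19 = 0.6605
D_tc = 1.29 × 1.350 × 2430 × 58.77 × 0.6605 = 1.643 × 10^5 m
D_f = 1.3 × 1.643 × 10^5 = 2.136 × 10^5 m
     = 213.6 km

D_f ≈ 214 km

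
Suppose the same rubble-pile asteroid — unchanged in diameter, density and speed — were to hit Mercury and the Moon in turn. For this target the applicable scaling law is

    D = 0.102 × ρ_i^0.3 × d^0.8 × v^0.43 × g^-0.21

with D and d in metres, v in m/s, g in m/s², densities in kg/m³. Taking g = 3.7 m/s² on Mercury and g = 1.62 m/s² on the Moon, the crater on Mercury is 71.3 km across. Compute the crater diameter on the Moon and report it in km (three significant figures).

All impactor-dependent factors cancel in the ratio, leaving D_Moon/D_Mercury = (g_Moon/g_Mercury)^-0.21.
(1.62/3.7)^-0.21 = 0.4378^-0.21 = 1.189
D_Moon = 1.189 × 71.3 km = 84.8 km

D ≈ 84.8 km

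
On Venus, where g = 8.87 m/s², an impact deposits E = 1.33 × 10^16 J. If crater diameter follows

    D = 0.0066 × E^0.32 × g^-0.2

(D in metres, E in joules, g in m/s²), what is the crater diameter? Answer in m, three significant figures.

E^0.32 = (1.33 × 10^16)^0.32 = 1.444 × 10^5
g^-0.2 = 8.87^-0.2 = 0.6463
D = 0.0066 × 1.444 × 10^5 × 0.6463 = 615.9 m

D ≈ 616 m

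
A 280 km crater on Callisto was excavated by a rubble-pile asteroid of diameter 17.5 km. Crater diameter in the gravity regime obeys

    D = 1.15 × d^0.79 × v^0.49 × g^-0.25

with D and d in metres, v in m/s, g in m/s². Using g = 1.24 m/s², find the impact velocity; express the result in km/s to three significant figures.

v ≈ 15.8 km/s

Rearranging for v: v = [D / (1.15 · 17500^0.79 · 1.24^-0.25)]^(1/0.49).
D = 280000 m.
17500^0.79 = 2249
1.24^-0.25 = 0.9476
Denominator = 1.15 × 2249 × 0.9476 = 2451
D / 2451 = 280000 / 2451 = 114.2
v = 114.2^(1/0.49) = 114.2^2.0408 = 15823 m/s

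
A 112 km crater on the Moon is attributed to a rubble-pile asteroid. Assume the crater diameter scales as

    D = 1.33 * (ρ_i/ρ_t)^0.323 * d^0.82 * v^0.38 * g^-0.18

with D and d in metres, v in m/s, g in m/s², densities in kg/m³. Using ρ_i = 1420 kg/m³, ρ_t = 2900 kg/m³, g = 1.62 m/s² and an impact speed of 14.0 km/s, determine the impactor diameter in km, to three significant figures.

Rearranging for d: d = [D / (1.33 · (1420/2900)^0.323 · 14000^0.38 · 1.62^-0.18)]^(1/0.82).
D = 112000 m.
(1420/2900)^0.323 = 0.7940
14000^0.38 = 37.63
1.62^-0.18 = 0.9168
Denominator = 1.33 × 0.7940 × 37.63 × 0.9168 = 36.43
D / 36.43 = 112000 / 36.43 = 3074
d = 3074^(1/0.82) = 3074^1.2195 = 17917 m

d ≈ 17.9 km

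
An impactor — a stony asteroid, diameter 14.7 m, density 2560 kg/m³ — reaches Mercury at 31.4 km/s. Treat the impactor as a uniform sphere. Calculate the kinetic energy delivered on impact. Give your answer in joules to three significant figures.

v = 31400 m/s.
Mass m = (π/6) ρ d³ = (π/6) × 2560 × (14.7)³ = 4.258 × 10^6 kg
E = ½ m v² = 0.5 × 4.258 × 10^6 × (31400)² = 2.099 × 10^15 J

E ≈ 2.10 × 10^15 J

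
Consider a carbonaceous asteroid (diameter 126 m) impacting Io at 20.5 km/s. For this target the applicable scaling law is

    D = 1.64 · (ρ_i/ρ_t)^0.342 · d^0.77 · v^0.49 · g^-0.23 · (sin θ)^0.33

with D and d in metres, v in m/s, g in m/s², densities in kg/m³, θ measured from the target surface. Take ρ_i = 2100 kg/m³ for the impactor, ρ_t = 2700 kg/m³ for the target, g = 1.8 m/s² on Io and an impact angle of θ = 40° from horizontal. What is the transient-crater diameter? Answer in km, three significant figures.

In SI units: v = 20500 m/s.
(ρ_i/ρ_t)^0.342 = (2100/2700)^0.342 = 0.9176
d^0.77 = 126^0.77 = 41.43
v^0.49 = 20500^0.49 = 129.6
g^-0.23 = 1.8^-0.23 = 0.8735
(sin 40°)^0.33 = 0.6428^0.33 = 0.8643
D = 1.64 × 0.9176 × 41.43 × 129.6 × 0.8735 × 0.8643 = 6100 m
   = 6.100 km

D ≈ 6.10 km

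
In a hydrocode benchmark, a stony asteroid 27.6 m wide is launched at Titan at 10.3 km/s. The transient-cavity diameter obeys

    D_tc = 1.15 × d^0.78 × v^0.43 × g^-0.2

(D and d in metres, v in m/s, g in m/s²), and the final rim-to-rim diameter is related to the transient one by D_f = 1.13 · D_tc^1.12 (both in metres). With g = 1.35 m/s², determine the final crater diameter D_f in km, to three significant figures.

D_f ≈ 1.92 km

v = 10300 m/s.
d^0.78 = 27.6^0.78 = 13.30
v^0.43 = 10300^0.43 = 53.15
g^-0.2 = 1.35^-0.2 = 0.9417
D_tc = 1.15 × 13.30 × 53.15 × 0.9417 = 765.5 m
D_f = 1.13 × (765.5)^1.12 = 1919 m
     = 1.919 km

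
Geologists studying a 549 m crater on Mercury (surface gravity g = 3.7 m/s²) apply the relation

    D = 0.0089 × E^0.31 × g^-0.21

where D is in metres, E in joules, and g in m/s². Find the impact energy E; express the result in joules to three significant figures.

E ≈ 6.87 × 10^15 J

Rearranging: E = [D / (0.0089 · g^-0.21)]^(1/0.31).
g^-0.21 = 3.7^-0.21 = 0.7598
D / (0.0089 × 0.7598) = 549 / (6.762 × 10^-3) = 8.119 × 10^4
E = (8.119 × 10^4)^3.2258 = 6.872 × 10^15 J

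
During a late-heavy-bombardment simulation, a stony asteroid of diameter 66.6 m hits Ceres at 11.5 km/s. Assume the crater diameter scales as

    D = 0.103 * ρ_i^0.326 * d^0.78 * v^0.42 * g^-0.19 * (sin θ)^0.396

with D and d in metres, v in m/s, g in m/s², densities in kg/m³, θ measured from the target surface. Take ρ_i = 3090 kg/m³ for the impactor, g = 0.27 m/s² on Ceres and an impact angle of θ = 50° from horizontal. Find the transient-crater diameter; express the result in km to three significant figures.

D ≈ 2.19 km

In SI units: v = 11500 m/s.
ρ_i^0.326 = 3090^0.326 = 13.73
d^0.78 = 66.6^0.78 = 26.44
v^0.42 = 11500^0.42 = 50.76
g^-0.19 = 0.27^-0.19 = 1.282
(sin 50°)^0.396 = 0.7660^0.396 = 0.8998
D = 0.103 × 13.73 × 26.44 × 50.76 × 1.282 × 0.8998 = 2189 m
   = 2.189 km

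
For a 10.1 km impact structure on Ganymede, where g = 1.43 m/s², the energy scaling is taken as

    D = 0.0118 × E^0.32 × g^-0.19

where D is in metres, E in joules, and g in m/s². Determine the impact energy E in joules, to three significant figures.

Rearranging: E = [D / (0.0118 · g^-0.19)]^(1/0.32).
D = 10100 m.
g^-0.19 = 1.43^-0.19 = 0.9343
D / (0.0118 × 0.9343) = 10100 / (0.01102) = 9.165 × 10^5
E = (9.165 × 10^5)^3.125 = 4.282 × 10^18 J

E ≈ 4.28 × 10^18 J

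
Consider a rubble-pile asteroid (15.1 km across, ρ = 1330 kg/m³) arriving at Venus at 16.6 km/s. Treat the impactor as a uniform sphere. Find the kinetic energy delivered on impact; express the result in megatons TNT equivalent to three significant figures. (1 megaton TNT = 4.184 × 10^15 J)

E ≈ 7.90 × 10^7 Mt TNT

d = 15100 m; v = 16600 m/s.
Mass m = (π/6) ρ d³ = (π/6) × 1330 × (15100)³ = 2.398 × 10^15 kg
E = ½ m v² = 0.5 × 2.398 × 10^15 × (16600)² = 3.304 × 10^23 J
   = 3.304 × 10^23 / 4.184×10^15 = 7.897 × 10^7 Mt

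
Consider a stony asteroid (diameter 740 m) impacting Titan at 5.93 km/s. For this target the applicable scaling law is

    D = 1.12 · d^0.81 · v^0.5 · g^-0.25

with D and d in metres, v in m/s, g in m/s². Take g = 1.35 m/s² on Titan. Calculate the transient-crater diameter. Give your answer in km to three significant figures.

In SI units: v = 5930 m/s.
d^0.81 = 740^0.81 = 210.9
v^0.5 = 5930^0.5 = 77.01
g^-0.25 = 1.35^-0.25 = 0.9277
D = 1.12 × 210.9 × 77.01 × 0.9277 = 16875 m
   = 16.88 km

D ≈ 16.9 km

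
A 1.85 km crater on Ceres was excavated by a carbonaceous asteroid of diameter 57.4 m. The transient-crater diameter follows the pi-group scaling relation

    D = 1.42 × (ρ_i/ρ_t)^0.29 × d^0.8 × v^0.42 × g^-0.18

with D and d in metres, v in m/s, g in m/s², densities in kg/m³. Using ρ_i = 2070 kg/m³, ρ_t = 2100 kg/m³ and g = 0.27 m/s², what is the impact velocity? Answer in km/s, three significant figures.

Rearranging for v: v = [D / (1.42 · (2070/2100)^0.29 · 57.4^0.8 · 0.27^-0.18)]^(1/0.42).
D = 1850 m.
(2070/2100)^0.29 = 0.9958
57.4^0.8 = 25.53
0.27^-0.18 = 1.266
Denominator = 1.42 × 0.9958 × 25.53 × 1.266 = 45.70
D / 45.70 = 1850 / 45.70 = 40.48
v = 40.48^(1/0.42) = 40.48^2.381 = 6712 m/s

v ≈ 6.71 km/s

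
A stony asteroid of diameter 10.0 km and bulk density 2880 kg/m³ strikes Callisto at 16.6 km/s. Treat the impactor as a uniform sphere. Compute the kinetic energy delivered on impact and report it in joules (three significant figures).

d = 10000 m; v = 16600 m/s.
Mass m = (π/6) ρ d³ = (π/6) × 2880 × (10000)³ = 1.508 × 10^15 kg
E = ½ m v² = 0.5 × 1.508 × 10^15 × (16600)² = 2.078 × 10^23 J

E ≈ 2.08 × 10^23 J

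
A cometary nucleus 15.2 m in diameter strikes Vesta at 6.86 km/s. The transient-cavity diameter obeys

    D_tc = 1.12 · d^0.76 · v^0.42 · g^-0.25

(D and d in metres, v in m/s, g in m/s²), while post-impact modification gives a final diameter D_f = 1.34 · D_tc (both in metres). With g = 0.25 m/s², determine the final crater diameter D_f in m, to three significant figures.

v = 6860 m/s.
d^0.76 = 15.2^0.76 = 7.910
v^0.42 = 6860^0.42 = 40.86
g^-0.25 = 0.25^-0.25 = 1.414
D_tc = 1.12 × 7.910 × 40.86 × 1.414 = 511.8 m
D_f = 1.34 × 511.8 = 685.8 m

D_f ≈ 686 m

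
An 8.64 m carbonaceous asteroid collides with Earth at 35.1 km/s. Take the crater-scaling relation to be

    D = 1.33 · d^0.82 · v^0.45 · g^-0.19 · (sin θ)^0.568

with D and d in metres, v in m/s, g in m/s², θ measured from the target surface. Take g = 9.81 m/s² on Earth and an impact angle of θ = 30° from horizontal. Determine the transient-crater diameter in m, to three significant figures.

D ≈ 378 m

In SI units: v = 35100 m/s.
d^0.82 = 8.64^0.82 = 5.861
v^0.45 = 35100^0.45 = 111.0
g^-0.19 = 9.81^-0.19 = 0.6480
(sin 30°)^0.568 = 0.5000^0.568 = 0.6746
D = 1.33 × 5.861 × 111.0 × 0.6480 × 0.6746 = 378.2 m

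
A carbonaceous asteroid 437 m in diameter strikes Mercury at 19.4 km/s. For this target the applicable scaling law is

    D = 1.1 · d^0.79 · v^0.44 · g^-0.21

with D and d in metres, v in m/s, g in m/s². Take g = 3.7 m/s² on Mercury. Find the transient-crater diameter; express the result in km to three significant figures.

D ≈ 7.85 km

In SI units: v = 19400 m/s.
d^0.79 = 437^0.79 = 121.9
v^0.44 = 19400^0.44 = 77.03
g^-0.21 = 3.7^-0.21 = 0.7598
D = 1.1 × 121.9 × 77.03 × 0.7598 = 7848 m
   = 7.848 km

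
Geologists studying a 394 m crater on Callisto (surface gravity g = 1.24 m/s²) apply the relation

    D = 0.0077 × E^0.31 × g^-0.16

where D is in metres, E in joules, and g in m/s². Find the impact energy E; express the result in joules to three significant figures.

Rearranging: E = [D / (0.0077 · g^-0.16)]^(1/0.31).
g^-0.16 = 1.24^-0.16 = 0.9662
D / (0.0077 × 0.9662) = 394 / (7.440 × 10^-3) = 5.296 × 10^4
E = (5.296 × 10^4)^3.2258 = 1.732 × 10^15 J

E ≈ 1.73 × 10^15 J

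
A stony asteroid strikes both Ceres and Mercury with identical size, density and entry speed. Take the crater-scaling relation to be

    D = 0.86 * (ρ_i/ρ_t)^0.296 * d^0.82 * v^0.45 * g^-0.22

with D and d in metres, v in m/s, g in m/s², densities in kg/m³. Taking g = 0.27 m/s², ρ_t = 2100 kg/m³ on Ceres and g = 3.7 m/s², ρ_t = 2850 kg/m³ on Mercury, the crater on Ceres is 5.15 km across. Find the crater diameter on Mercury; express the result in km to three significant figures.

D ≈ 2.65 km

The impactor-only factors (d, v, ρ_i) cancel in the ratio, leaving D_Mercury/D_Ceres = (g_Mercury/g_Ceres)^-0.22 · (ρ_t,Ceres/ρ_t,Mercury)^0.296.
(3.7/0.27)^-0.22 = 13.70^-0.22 = 0.5622
(2100/2850)^0.296 = 0.7368^0.296 = 0.9136
Ratio = 0.5622 × 0.9136 = 0.5136
D_Mercury = 0.5136 × 5.15 km = 2.65 km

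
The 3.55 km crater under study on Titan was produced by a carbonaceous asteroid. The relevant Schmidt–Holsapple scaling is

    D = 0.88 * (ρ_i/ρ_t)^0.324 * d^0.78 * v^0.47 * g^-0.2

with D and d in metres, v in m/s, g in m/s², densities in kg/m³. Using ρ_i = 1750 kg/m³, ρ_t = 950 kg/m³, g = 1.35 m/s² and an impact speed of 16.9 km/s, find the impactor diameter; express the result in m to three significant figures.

Rearranging for d: d = [D / (0.88 · (1750/950)^0.324 · 16900^0.47 · 1.35^-0.2)]^(1/0.78).
D = 3550 m.
(1750/950)^0.324 = 1.219
16900^0.47 = 97.07
1.35^-0.2 = 0.9417
Denominator = 0.88 × 1.219 × 97.07 × 0.9417 = 98.06
D / 98.06 = 3550 / 98.06 = 36.20
d = 36.20^(1/0.78) = 36.20^1.2821 = 99.64 m

d ≈ 99.6 m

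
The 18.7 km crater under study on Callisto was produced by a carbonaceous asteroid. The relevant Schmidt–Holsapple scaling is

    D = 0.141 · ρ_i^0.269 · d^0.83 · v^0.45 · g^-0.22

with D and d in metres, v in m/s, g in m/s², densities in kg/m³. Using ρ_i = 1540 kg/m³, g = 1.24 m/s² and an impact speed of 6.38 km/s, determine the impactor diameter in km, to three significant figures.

d ≈ 1.26 km

Rearranging for d: d = [D / (0.141 · 1540^0.269 · 6380^0.45 · 1.24^-0.22)]^(1/0.83).
D = 18700 m.
1540^0.269 = 7.202
6380^0.45 = 51.54
1.24^-0.22 = 0.9538
Denominator = 0.141 × 7.202 × 51.54 × 0.9538 = 49.92
D / 49.92 = 18700 / 49.92 = 374.6
d = 374.6^(1/0.83) = 374.6^1.2048 = 1261 m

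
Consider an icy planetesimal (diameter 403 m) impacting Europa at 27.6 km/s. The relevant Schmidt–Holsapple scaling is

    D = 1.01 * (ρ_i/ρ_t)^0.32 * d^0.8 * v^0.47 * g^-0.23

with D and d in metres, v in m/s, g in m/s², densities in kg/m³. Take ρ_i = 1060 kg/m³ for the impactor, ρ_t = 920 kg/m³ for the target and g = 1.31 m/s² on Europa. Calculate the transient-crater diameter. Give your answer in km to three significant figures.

In SI units: v = 27600 m/s.
(ρ_i/ρ_t)^0.32 = (1060/920)^0.32 = 1.046
d^0.8 = 403^0.8 = 121.4
v^0.47 = 27600^0.47 = 122.2
g^-0.23 = 1.31^-0.23 = 0.9398
D = 1.01 × 1.046 × 121.4 × 122.2 × 0.9398 = 14729 m
   = 14.73 km

D ≈ 14.7 km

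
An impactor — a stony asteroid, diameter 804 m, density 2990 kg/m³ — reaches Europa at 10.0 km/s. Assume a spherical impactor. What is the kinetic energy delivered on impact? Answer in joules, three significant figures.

v = 10000 m/s.
Mass m = (π/6) ρ d³ = (π/6) × 2990 × (804)³ = 8.137 × 10^11 kg
E = ½ m v² = 0.5 × 8.137 × 10^11 × (10000)² = 4.069 × 10^19 J

E ≈ 4.07 × 10^19 J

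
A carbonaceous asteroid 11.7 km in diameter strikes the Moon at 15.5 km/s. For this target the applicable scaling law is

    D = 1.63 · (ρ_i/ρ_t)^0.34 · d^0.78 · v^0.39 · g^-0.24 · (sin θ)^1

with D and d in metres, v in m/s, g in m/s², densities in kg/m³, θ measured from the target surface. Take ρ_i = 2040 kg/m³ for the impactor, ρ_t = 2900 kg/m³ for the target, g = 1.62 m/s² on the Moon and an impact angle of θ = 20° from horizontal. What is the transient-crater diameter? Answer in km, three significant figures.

In SI units: d = 11700 m, v = 15500 m/s.
(ρ_i/ρ_t)^0.34 = (2040/2900)^0.34 = 0.8873
d^0.78 = 11700^0.78 = 1490
v^0.39 = 15500^0.39 = 43.08
g^-0.24 = 1.62^-0.24 = 0.8907
(sin 20°)^1 = 0.3420^1 = 0.3420
D = 1.63 × 0.8873 × 1490 × 43.08 × 0.8907 × 0.3420 = 28280 m
   = 28.28 km

D ≈ 28.3 km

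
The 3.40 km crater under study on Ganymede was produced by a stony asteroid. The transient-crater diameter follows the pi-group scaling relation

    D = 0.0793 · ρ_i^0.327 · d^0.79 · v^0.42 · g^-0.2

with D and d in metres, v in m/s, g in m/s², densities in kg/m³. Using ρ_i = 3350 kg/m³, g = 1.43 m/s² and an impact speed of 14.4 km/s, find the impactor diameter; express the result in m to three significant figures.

d ≈ 171 m

Rearranging for d: d = [D / (0.0793 · 3350^0.327 · 14400^0.42 · 1.43^-0.2)]^(1/0.79).
D = 3400 m.
3350^0.327 = 14.21
14400^0.42 = 55.78
1.43^-0.2 = 0.9310
Denominator = 0.0793 × 14.21 × 55.78 × 0.9310 = 58.52
D / 58.52 = 3400 / 58.52 = 58.10
d = 58.10^(1/0.79) = 58.10^1.2658 = 171.0 m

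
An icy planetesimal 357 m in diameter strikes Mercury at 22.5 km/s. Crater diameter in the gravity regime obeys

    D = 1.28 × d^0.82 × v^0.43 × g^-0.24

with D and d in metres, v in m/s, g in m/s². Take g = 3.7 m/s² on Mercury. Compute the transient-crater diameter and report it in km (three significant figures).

D ≈ 8.62 km

In SI units: v = 22500 m/s.
d^0.82 = 357^0.82 = 123.9
v^0.43 = 22500^0.43 = 74.38
g^-0.24 = 3.7^-0.24 = 0.7305
D = 1.28 × 123.9 × 74.38 × 0.7305 = 8617 m
   = 8.617 km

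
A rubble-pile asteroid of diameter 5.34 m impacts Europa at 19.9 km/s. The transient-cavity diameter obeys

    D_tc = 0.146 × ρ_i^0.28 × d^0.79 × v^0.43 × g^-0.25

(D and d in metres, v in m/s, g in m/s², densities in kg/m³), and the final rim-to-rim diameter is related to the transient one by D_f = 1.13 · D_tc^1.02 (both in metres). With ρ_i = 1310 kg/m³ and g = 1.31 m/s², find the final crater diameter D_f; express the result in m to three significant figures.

D_f ≈ 341 m

v = 19900 m/s.
ρ_i^0.28 = 1310^0.28 = 7.462
d^0.79 = 5.34^0.79 = 3.756
v^0.43 = 19900^0.43 = 70.55
g^-0.25 = 1.31^-0.25 = 0.9347
D_tc = 0.146 × 7.462 × 3.756 × 70.55 × 0.9347 = 269.8 m
D_f = 1.13 × (269.8)^1.02 = 341.0 m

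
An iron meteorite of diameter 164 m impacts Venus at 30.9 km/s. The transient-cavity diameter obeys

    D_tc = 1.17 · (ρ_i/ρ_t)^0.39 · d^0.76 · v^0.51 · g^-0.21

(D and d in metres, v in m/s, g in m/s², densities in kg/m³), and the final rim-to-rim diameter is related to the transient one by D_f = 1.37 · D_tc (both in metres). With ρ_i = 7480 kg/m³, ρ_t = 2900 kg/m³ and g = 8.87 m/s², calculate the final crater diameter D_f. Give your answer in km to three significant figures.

v = 30900 m/s.
(ρ_i/ρ_t)^0.39 = (7480/2900)^0.39 = 1.447
d^0.76 = 164^0.76 = 48.23
v^0.51 = 30900^0.51 = 194.9
g^-0.21 = 8.87^-0.21 = 0.6323
D_tc = 1.17 × 1.447 × 48.23 × 194.9 × 0.6323 = 10060 m
D_f = 1.37 × 10060 = 13782 m
     = 13.78 km

D_f ≈ 13.8 km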